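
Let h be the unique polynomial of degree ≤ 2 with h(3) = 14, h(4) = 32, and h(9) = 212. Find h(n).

Write h(n) = an^2 + bn + c. Substituting each data point gives a linear system:
  9a + 3b + c = 14
  16a + 4b + c = 32
  81a + 9b + c = 212
Solving the system yields a = 3, b = -3, c = -4.
So h(n) = 3n^2 - 3n - 4.
Check: h(9) = 212. ✓

h(n) = 3n^2 - 3n - 4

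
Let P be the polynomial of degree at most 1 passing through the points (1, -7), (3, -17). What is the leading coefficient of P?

-5

Write P(u) = au + b. Substituting each data point gives a linear system:
  a + b = -7
  3a + b = -17
Solving the system yields a = -5, b = -2.
So P(u) = -5u - 2.
The leading coefficient is -5.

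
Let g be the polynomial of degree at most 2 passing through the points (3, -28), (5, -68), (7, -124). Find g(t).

Using the Lagrange interpolation formula with nodes 3, 5, 7:
  L_0(t) = (t - 5)(t - 7) / 8
  L_1(t) = (t - 3)(t - 7) / -4
  L_2(t) = (t - 3)(t - 5) / 8
Then g(t) = -28·L_0(t) - 68·L_1(t) - 124·L_2(t).
Expanding and collecting terms gives g(t) = -2t^2 - 4t + 2.
Check: g(3) = -28. ✓

g(t) = -2t^2 - 4t + 2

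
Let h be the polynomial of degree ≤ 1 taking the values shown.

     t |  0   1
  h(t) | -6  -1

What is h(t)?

h(t) = 5t - 6

Using the Lagrange interpolation formula with nodes 0, 1:
  L_0(t) = (t - 1) / -1
  L_1(t) = t / 1
Then h(t) = -6·L_0(t) - 1·L_1(t).
Expanding and collecting terms gives h(t) = 5t - 6.
Check: h(0) = -6. ✓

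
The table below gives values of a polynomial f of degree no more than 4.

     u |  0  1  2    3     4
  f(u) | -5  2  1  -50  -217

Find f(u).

Write f(u) = au^4 + bu^3 + cu^2 + du + e. Substituting each data point gives a linear system:
  e = -5
  a + b + c + d + e = 2
  16a + 8b + 4c + 2d + e = 1
  81a + 27b + 9c + 3d + e = -50
  256a + 64b + 16c + 4d + e = -217
Solving the system yields a = -1, b = -1, c = 6, d = 3, e = -5.
So f(u) = -u^4 - u^3 + 6u^2 + 3u - 5.
Check: f(1) = 2. ✓

f(u) = -u^4 - u^3 + 6u^2 + 3u - 5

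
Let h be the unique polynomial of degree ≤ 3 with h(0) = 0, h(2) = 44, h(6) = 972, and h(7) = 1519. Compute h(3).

135

Using the Lagrange interpolation formula with nodes 0, 2, 6, 7:
  L_0(u) = (u - 2)(u - 6)(u - 7) / -84
  L_1(u) = u(u - 6)(u - 7) / 40
  L_2(u) = u(u - 2)(u - 7) / -24
  L_3(u) = u(u - 2)(u - 6) / 35
Then h(u) = 0·L_0(u) + 44·L_1(u) + 972·L_2(u) + 1519·L_3(u).
Expanding and collecting terms gives h(u) = 4u^3 + 3u^2.
Evaluating at u = 3: h(3) = 135.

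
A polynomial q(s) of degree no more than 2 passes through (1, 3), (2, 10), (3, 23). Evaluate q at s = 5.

Write q(s) = as^2 + bs + c. Substituting each data point gives a linear system:
  a + b + c = 3
  4a + 2b + c = 10
  9a + 3b + c = 23
Solving the system yields a = 3, b = -2, c = 2.
So q(s) = 3s^2 - 2s + 2.
Then q(5) = 67.

67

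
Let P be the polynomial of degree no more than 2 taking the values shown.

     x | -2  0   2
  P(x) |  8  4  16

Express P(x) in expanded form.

P(x) = 2x^2 + 2x + 4

Using the Lagrange interpolation formula with nodes -2, 0, 2:
  L_0(x) = x(x - 2) / 8
  L_1(x) = (x + 2)(x - 2) / -4
  L_2(x) = (x + 2)x / 8
Then P(x) = 8·L_0(x) + 4·L_1(x) + 16·L_2(x).
Expanding and collecting terms gives P(x) = 2x^2 + 2x + 4.
Check: P(0) = 4. ✓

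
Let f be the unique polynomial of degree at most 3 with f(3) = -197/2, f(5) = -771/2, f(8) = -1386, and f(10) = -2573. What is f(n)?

Write f(n) = an^3 + bn^2 + cn + d. Substituting each data point gives a linear system:
  27a + 9b + 3c + d = -197/2
  125a + 25b + 5c + d = -771/2
  512a + 64b + 8c + d = -1386
  1000a + 100b + 10c + d = -2573
Solving the system yields a = -2, b = -6, c = 5/2, d = 2.
So f(n) = -2n^3 - 6n^2 + (5/2)n + 2.
Check: f(5) = -771/2. ✓

f(n) = -2n^3 - 6n^2 + (5/2)n + 2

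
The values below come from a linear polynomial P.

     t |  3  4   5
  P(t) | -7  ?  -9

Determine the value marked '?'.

On equispaced nodes a degree-1 polynomial has vanishing second forward difference, so
  P(3) - 2·P(4) + P(5) = 0.
Substituting the known values and solving for P(4):
  -2·P(4) = 16
  P(4) = -8.

-8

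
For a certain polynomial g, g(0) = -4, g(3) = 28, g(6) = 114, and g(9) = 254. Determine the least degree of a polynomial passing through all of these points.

2

Forward differences of the values at x = 0, 3, 6, 9:
  g  : -4  28  114  254
  Δ  : 32  86  140
  Δ^2: 54  54
  Δ^3: 0
The second differences are constant (54) and nonzero, while all higher differences vanish, so the minimal degree is 2.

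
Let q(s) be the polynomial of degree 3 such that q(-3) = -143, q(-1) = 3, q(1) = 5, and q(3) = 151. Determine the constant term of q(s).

Write q(s) = as^3 + bs^2 + cs + d. Substituting each data point gives a linear system:
  -27a + 9b - 3c + d = -143
  -a + b - c + d = 3
  a + b + c + d = 5
  27a + 9b + 3c + d = 151
Solving the system yields a = 6, b = 0, c = -5, d = 4.
So q(s) = 6s³ - 5s + 4.
The constant term is 4.

4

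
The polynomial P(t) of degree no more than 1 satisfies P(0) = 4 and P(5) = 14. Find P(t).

P(t) = 2t + 4

Write P(t) = at + b. Substituting each data point gives a linear system:
  b = 4
  5a + b = 14
Solving the system yields a = 2, b = 4.
So P(t) = 2t + 4.
Check: P(0) = 4. ✓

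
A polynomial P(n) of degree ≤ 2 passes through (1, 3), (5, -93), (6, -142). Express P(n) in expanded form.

P(n) = -5n^2 + 6n + 2

Write P(n) = an^2 + bn + c. Substituting each data point gives a linear system:
  a + b + c = 3
  25a + 5b + c = -93
  36a + 6b + c = -142
Solving the system yields a = -5, b = 6, c = 2.
So P(n) = -5n² + 6n + 2.
Check: P(5) = -93. ✓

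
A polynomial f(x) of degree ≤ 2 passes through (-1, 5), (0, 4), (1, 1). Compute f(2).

Forward differences of the values at x = -1, 0, 1:
  f  : 5  4  1
  Δ  : -1  -3
  Δ^2: -2
The second differences are constant, confirming degree 2.
Interpolating (Newton forward form) and evaluating at x = 2 gives f(2) = -4.

-4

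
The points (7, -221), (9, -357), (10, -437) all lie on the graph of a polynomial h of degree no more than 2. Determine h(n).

h(n) = -4n^2 - 4n + 3

Write h(n) = an^2 + bn + c. Substituting each data point gives a linear system:
  49a + 7b + c = -221
  81a + 9b + c = -357
  100a + 10b + c = -437
Solving the system yields a = -4, b = -4, c = 3.
So h(n) = -4n^2 - 4n + 3.
Check: h(7) = -221. ✓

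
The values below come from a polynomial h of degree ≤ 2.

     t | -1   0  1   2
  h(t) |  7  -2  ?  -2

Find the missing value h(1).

The 3 known points determine the degree-2 polynomial uniquely.
Write h(t) = at^2 + bt + c. Substituting each data point gives a linear system:
  a - b + c = 7
  c = -2
  4a + 2b + c = -2
Solving the system yields a = 3, b = -6, c = -2.
So h(t) = 3t^2 - 6t - 2.
Then h(1) = -5.

-5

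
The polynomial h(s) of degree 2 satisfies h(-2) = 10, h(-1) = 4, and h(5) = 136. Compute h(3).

Using the Lagrange interpolation formula with nodes -2, -1, 5:
  L_0(s) = (s + 1)(s - 5) / 7
  L_1(s) = (s + 2)(s - 5) / -6
  L_2(s) = (s + 2)(s + 1) / 42
Then h(s) = 10·L_0(s) + 4·L_1(s) + 136·L_2(s).
Expanding and collecting terms gives h(s) = 4s^2 + 6s + 6.
Evaluating at s = 3: h(3) = 60.

60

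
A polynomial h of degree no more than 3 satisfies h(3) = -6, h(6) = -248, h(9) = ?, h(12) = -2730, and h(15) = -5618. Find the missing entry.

-1048

The 4 known points determine the degree-3 polynomial uniquely.
Write h(u) = au^3 + bu^2 + cu + d. Substituting each data point gives a linear system:
  27a + 9b + 3c + d = -6
  216a + 36b + 6c + d = -248
  1728a + 144b + 12c + d = -2730
  3375a + 225b + 15c + d = -5618
Solving the system yields a = -2, b = 5, c = 1/3, d = 2.
So h(u) = -2u³ + 5u² + (1/3)u + 2.
Then h(9) = -1048.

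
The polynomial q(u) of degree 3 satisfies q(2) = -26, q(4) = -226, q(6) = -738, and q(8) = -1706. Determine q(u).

q(u) = -3u^3 - 3u^2 + 2u + 6

Write q(u) = au^3 + bu^2 + cu + d. Substituting each data point gives a linear system:
  8a + 4b + 2c + d = -26
  64a + 16b + 4c + d = -226
  216a + 36b + 6c + d = -738
  512a + 64b + 8c + d = -1706
Solving the system yields a = -3, b = -3, c = 2, d = 6.
So q(u) = -3u^3 - 3u^2 + 2u + 6.
Check: q(8) = -1706. ✓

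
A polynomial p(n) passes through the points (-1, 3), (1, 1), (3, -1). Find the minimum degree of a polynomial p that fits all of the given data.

1

Forward differences of the values at n = -1, 1, 3:
  p  : 3  1  -1
  Δ  : -2  -2
  Δ^2: 0
The first differences are constant (-2) and nonzero, while all higher differences vanish, so the minimal degree is 1.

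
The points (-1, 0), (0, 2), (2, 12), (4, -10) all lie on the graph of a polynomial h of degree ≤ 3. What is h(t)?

Write h(t) = at^3 + bt^2 + ct + d. Substituting each data point gives a linear system:
  -a + b - c + d = 0
  d = 2
  8a + 4b + 2c + d = 12
  64a + 16b + 4c + d = -10
Solving the system yields a = -1, b = 2, c = 5, d = 2.
So h(t) = -t³ + 2t² + 5t + 2.
Check: h(-1) = 0. ✓

h(t) = -t^3 + 2t^2 + 5t + 2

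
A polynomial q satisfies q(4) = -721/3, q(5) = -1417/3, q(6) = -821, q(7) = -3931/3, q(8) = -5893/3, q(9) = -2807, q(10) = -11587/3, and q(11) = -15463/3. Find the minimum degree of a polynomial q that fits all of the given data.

Forward differences of the values at u = 4, 5, 6, 7, 8, 9, 10, 11:
  q  : -721/3  -1417/3  -821  -3931/3  -5893/3  -2807  -11587/3  -15463/3
  Δ  : -232  -1046/3  -1468/3  -654  -2528/3  -3166/3  -1292
  Δ^2: -350/3  -422/3  -494/3  -566/3  -638/3  -710/3
  Δ^3: -24  -24  -24  -24  -24
  Δ^4: 0  0  0  0
  Δ^5: 0  0  0
  Δ^6: 0  0
  Δ^7: 0
The third differences are constant (-24) and nonzero, while all higher differences vanish, so the minimal degree is 3.

3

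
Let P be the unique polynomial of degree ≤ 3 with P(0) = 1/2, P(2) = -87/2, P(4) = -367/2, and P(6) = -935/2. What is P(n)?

Write P(n) = an^3 + bn^2 + cn + d. Substituting each data point gives a linear system:
  d = 1/2
  8a + 4b + 2c + d = -87/2
  64a + 16b + 4c + d = -367/2
  216a + 36b + 6c + d = -935/2
Solving the system yields a = -1, b = -6, c = -6, d = 1/2.
So P(n) = -n³ - 6n² - 6n + 1/2.
Check: P(6) = -935/2. ✓

P(n) = -n^3 - 6n^2 - 6n + 1/2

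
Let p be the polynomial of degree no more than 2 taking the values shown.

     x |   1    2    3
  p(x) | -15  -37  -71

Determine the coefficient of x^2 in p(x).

-6

Write p(x) = ax^2 + bx + c. Substituting each data point gives a linear system:
  a + b + c = -15
  4a + 2b + c = -37
  9a + 3b + c = -71
Solving the system yields a = -6, b = -4, c = -5.
So p(x) = -6x² - 4x - 5.
The leading coefficient is -6.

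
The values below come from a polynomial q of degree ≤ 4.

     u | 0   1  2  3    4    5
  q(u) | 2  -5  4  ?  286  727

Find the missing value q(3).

On equispaced nodes a degree-4 polynomial has vanishing fifth forward difference, so
  - q(0) + 5·q(1) - 10·q(2) + 10·q(3) - 5·q(4) + q(5) = 0.
Substituting the known values and solving for q(3):
  10·q(3) = 770
  q(3) = 77.

77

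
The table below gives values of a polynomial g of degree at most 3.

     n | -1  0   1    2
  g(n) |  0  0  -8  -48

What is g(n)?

Using the Lagrange interpolation formula with nodes -1, 0, 1, 2:
  L_0(n) = n(n - 1)(n - 2) / -6
  L_1(n) = (n + 1)(n - 1)(n - 2) / 2
  L_2(n) = (n + 1)n(n - 2) / -2
  L_3(n) = (n + 1)n(n - 1) / 6
Then g(n) = 0·L_0(n) + 0·L_1(n) - 8·L_2(n) - 48·L_3(n).
Expanding and collecting terms gives g(n) = -4n³ - 4n².
Check: g(1) = -8. ✓

g(n) = -4n^3 - 4n^2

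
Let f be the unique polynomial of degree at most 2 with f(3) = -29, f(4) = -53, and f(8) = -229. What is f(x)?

f(x) = -4x^2 + 4x - 5

Using the Lagrange interpolation formula with nodes 3, 4, 8:
  L_0(x) = (x - 4)(x - 8) / 5
  L_1(x) = (x - 3)(x - 8) / -4
  L_2(x) = (x - 3)(x - 4) / 20
Then f(x) = -29·L_0(x) - 53·L_1(x) - 229·L_2(x).
Expanding and collecting terms gives f(x) = -4x^2 + 4x - 5.
Check: f(8) = -229. ✓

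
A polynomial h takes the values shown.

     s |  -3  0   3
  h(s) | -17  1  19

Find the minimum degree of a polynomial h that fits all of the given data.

Forward differences of the values at s = -3, 0, 3:
  h  : -17  1  19
  Δ  : 18  18
  Δ^2: 0
The first differences are constant (18) and nonzero, while all higher differences vanish, so the minimal degree is 1.

1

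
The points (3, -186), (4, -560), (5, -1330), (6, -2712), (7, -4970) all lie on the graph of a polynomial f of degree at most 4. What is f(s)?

Using the Lagrange interpolation formula with nodes 3, 4, 5, 6, 7:
  L_0(s) = (s - 4)(s - 5)(s - 6)(s - 7) / 24
  L_1(s) = (s - 3)(s - 5)(s - 6)(s - 7) / -6
  L_2(s) = (s - 3)(s - 4)(s - 6)(s - 7) / 4
  L_3(s) = (s - 3)(s - 4)(s - 5)(s - 7) / -6
  L_4(s) = (s - 3)(s - 4)(s - 5)(s - 6) / 24
Then f(s) = -186·L_0(s) - 560·L_1(s) - 1330·L_2(s) - 2712·L_3(s) - 4970·L_4(s).
Expanding and collecting terms gives f(s) = -2s^4 - 4s^2 + 4s.
Check: f(6) = -2712. ✓

f(s) = -2s^4 - 4s^2 + 4s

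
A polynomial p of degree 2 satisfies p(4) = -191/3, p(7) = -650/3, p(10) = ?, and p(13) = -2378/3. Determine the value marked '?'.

The 3 known points determine the degree-2 polynomial uniquely.
Write p(x) = ax^2 + bx + c. Substituting each data point gives a linear system:
  16a + 4b + c = -191/3
  49a + 7b + c = -650/3
  169a + 13b + c = -2378/3
Solving the system yields a = -5, b = 4, c = 1/3.
So p(x) = -5x² + 4x + 1/3.
Then p(10) = -1379/3.

-1379/3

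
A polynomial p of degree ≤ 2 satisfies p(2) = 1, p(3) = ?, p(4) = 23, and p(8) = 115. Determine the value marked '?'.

10

The 3 known points determine the degree-2 polynomial uniquely.
Write p(s) = as^2 + bs + c. Substituting each data point gives a linear system:
  4a + 2b + c = 1
  16a + 4b + c = 23
  64a + 8b + c = 115
Solving the system yields a = 2, b = -1, c = -5.
So p(s) = 2s² - s - 5.
Then p(3) = 10.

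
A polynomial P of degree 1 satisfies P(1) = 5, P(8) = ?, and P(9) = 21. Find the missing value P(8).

The 2 known points determine the degree-1 polynomial uniquely.
Write P(x) = ax + b. Substituting each data point gives a linear system:
  a + b = 5
  9a + b = 21
Solving the system yields a = 2, b = 3.
So P(x) = 2x + 3.
Then P(8) = 19.

19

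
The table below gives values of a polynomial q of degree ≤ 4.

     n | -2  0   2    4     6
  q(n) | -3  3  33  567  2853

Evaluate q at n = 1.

Forward differences of the values at n = -2, 0, 2, 4, 6:
  q  : -3  3  33  567  2853
  Δ  : 6  30  534  2286
  Δ^2: 24  504  1752
  Δ^3: 480  1248
  Δ^4: 768
The fourth differences are constant, confirming degree 4.
Interpolating (Newton forward form) and evaluating at n = 1 gives q(1) = 3.

3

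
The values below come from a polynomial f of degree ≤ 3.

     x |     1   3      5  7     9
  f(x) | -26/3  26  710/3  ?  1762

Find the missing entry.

The 4 known points determine the degree-3 polynomial uniquely.
Write f(x) = ax^3 + bx^2 + cx + d. Substituting each data point gives a linear system:
  a + b + c + d = -26/3
  27a + 9b + 3c + d = 26
  125a + 25b + 5c + d = 710/3
  729a + 81b + 9c + d = 1762
Solving the system yields a = 3, b = -5, c = -5/3, d = -5.
So f(x) = 3x^3 - 5x^2 - (5/3)x - 5.
Then f(7) = 2302/3.

2302/3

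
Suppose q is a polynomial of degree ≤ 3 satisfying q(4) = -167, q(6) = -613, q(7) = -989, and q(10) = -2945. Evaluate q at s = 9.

-2137

Using the Lagrange interpolation formula with nodes 4, 6, 7, 10:
  L_0(s) = (s - 6)(s - 7)(s - 10) / -36
  L_1(s) = (s - 4)(s - 7)(s - 10) / 8
  L_2(s) = (s - 4)(s - 6)(s - 10) / -9
  L_3(s) = (s - 4)(s - 6)(s - 7) / 72
Then q(s) = -167·L_0(s) - 613·L_1(s) - 989·L_2(s) - 2945·L_3(s).
Expanding and collecting terms gives q(s) = -3s^3 + 5s + 5.
Evaluating at s = 9: q(9) = -2137.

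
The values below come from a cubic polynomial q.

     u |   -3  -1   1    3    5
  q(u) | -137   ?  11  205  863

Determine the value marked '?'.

On equispaced nodes a degree-3 polynomial has vanishing fourth forward difference, so
  q(-3) - 4·q(-1) + 6·q(1) - 4·q(3) + q(5) = 0.
Substituting the known values and solving for q(-1):
  -4·q(-1) = 28
  q(-1) = -7.

-7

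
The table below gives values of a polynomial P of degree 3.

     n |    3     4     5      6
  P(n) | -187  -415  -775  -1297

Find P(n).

Write P(n) = an^3 + bn^2 + cn + d. Substituting each data point gives a linear system:
  27a + 9b + 3c + d = -187
  64a + 16b + 4c + d = -415
  125a + 25b + 5c + d = -775
  216a + 36b + 6c + d = -1297
Solving the system yields a = -5, b = -6, c = -1, d = 5.
So P(n) = -5n³ - 6n² - n + 5.
Check: P(4) = -415. ✓

P(n) = -5n^3 - 6n^2 - n + 5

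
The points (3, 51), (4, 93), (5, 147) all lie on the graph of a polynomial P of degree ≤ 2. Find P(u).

Write P(u) = au^2 + bu + c. Substituting each data point gives a linear system:
  9a + 3b + c = 51
  16a + 4b + c = 93
  25a + 5b + c = 147
Solving the system yields a = 6, b = 0, c = -3.
So P(u) = 6u² - 3.
Check: P(3) = 51. ✓

P(u) = 6u^2 - 3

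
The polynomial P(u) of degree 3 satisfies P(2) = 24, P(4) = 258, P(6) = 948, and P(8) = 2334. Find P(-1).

3

Forward differences of the values at u = 2, 4, 6, 8:
  P  : 24  258  948  2334
  Δ  : 234  690  1386
  Δ^2: 456  696
  Δ^3: 240
The third differences are constant, confirming degree 3.
Interpolating (Newton forward form) and evaluating at u = -1 gives P(-1) = 3.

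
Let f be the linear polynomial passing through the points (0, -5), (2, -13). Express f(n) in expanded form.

f(n) = -4n - 5

Write f(n) = an + b. Substituting each data point gives a linear system:
  b = -5
  2a + b = -13
Solving the system yields a = -4, b = -5.
So f(n) = -4n - 5.
Check: f(0) = -5. ✓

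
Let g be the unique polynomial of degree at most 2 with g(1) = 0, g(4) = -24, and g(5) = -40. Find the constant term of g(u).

Write g(u) = au^2 + bu + c. Substituting each data point gives a linear system:
  a + b + c = 0
  16a + 4b + c = -24
  25a + 5b + c = -40
Solving the system yields a = -2, b = 2, c = 0.
So g(u) = -2u² + 2u.
The constant term is 0.

0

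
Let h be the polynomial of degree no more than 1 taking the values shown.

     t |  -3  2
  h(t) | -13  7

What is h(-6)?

-25

Write h(t) = at + b. Substituting each data point gives a linear system:
  -3a + b = -13
  2a + b = 7
Solving the system yields a = 4, b = -1.
So h(t) = 4t - 1.
Then h(-6) = -25.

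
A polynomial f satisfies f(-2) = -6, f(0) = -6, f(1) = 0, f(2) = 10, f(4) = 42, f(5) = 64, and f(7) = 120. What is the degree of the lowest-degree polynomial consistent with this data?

2

Divided differences on the nodes -2, 0, 1, 2, 4, 5, 7:
  order 0: -6  -6  0  10  42  64  120
  order 1: 0  6  10  16  22  28
  order 2: 2  2  2  2  2
  order 3: 0  0  0  0
  order 4: 0  0  0
  order 5: 0  0
  order 6: 0
The order-2 divided differences are all 2 (nonzero) and every higher order vanishes, so the data lies on a polynomial of degree exactly 2.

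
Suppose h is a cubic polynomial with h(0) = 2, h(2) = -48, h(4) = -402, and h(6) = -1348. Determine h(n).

Using the Lagrange interpolation formula with nodes 0, 2, 4, 6:
  L_0(n) = (n - 2)(n - 4)(n - 6) / -48
  L_1(n) = n(n - 4)(n - 6) / 16
  L_2(n) = n(n - 2)(n - 6) / -16
  L_3(n) = n(n - 2)(n - 4) / 48
Then h(n) = 2·L_0(n) - 48·L_1(n) - 402·L_2(n) - 1348·L_3(n).
Expanding and collecting terms gives h(n) = -6n^3 - 2n^2 + 3n + 2.
Check: h(0) = 2. ✓

h(n) = -6n^3 - 2n^2 + 3n + 2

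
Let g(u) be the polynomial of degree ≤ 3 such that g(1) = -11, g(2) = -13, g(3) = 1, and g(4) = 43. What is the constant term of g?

Write g(u) = au^3 + bu^2 + cu + d. Substituting each data point gives a linear system:
  a + b + c + d = -11
  8a + 4b + 2c + d = -13
  27a + 9b + 3c + d = 1
  64a + 16b + 4c + d = 43
Solving the system yields a = 2, b = -4, c = -4, d = -5.
So g(u) = 2u^3 - 4u^2 - 4u - 5.
The constant term is -5.

-5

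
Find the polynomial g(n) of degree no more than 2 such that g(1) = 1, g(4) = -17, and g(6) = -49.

Write g(n) = an^2 + bn + c. Substituting each data point gives a linear system:
  a + b + c = 1
  16a + 4b + c = -17
  36a + 6b + c = -49
Solving the system yields a = -2, b = 4, c = -1.
So g(n) = -2n^2 + 4n - 1.
Check: g(6) = -49. ✓

g(n) = -2n^2 + 4n - 1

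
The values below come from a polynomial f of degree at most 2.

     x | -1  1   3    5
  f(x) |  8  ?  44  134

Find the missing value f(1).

The 3 known points determine the degree-2 polynomial uniquely.
Write f(x) = ax^2 + bx + c. Substituting each data point gives a linear system:
  a - b + c = 8
  9a + 3b + c = 44
  25a + 5b + c = 134
Solving the system yields a = 6, b = -3, c = -1.
So f(x) = 6x^2 - 3x - 1.
Then f(1) = 2.

2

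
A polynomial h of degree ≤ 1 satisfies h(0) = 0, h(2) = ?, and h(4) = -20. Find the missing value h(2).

-10

The 2 known points determine the degree-1 polynomial uniquely.
Write h(t) = at + b. Substituting each data point gives a linear system:
  b = 0
  4a + b = -20
Solving the system yields a = -5, b = 0.
So h(t) = -5t.
Then h(2) = -10.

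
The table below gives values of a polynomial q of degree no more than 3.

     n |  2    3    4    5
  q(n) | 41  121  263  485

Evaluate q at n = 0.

Using the Lagrange interpolation formula with nodes 2, 3, 4, 5:
  L_0(n) = (n - 3)(n - 4)(n - 5) / -6
  L_1(n) = (n - 2)(n - 4)(n - 5) / 2
  L_2(n) = (n - 2)(n - 3)(n - 5) / -2
  L_3(n) = (n - 2)(n - 3)(n - 4) / 6
Then q(n) = 41·L_0(n) + 121·L_1(n) + 263·L_2(n) + 485·L_3(n).
Expanding and collecting terms gives q(n) = 3n^3 + 4n^2 + 3n - 5.
Evaluating at n = 0: q(0) = -5.

-5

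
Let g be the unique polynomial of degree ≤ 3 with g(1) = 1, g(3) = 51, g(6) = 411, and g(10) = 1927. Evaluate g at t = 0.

-3

Write g(t) = at^3 + bt^2 + ct + d. Substituting each data point gives a linear system:
  a + b + c + d = 1
  27a + 9b + 3c + d = 51
  216a + 36b + 6c + d = 411
  1000a + 100b + 10c + d = 1927
Solving the system yields a = 2, b = -1, c = 3, d = -3.
So g(t) = 2t^3 - t^2 + 3t - 3.
Then g(0) = -3.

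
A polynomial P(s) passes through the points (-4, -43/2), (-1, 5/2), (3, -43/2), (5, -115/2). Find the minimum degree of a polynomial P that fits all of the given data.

2

Divided differences on the nodes -4, -1, 3, 5:
  order 0: -43/2  5/2  -43/2  -115/2
  order 1: 8  -6  -18
  order 2: -2  -2
  order 3: 0
The order-2 divided differences are all -2 (nonzero) and every higher order vanishes, so the data lies on a polynomial of degree exactly 2.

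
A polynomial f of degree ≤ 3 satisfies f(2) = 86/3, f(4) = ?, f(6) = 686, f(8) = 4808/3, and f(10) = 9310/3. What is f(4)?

The 4 known points determine the degree-3 polynomial uniquely.
Write f(t) = at^3 + bt^2 + ct + d. Substituting each data point gives a linear system:
  8a + 4b + 2c + d = 86/3
  216a + 36b + 6c + d = 686
  512a + 64b + 8c + d = 4808/3
  1000a + 100b + 10c + d = 9310/3
Solving the system yields a = 3, b = 1, c = 1/3, d = 0.
So f(t) = 3t^3 + t^2 + (1/3)t.
Then f(4) = 628/3.

628/3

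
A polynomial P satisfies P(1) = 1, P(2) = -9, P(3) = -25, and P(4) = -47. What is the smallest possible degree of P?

2

Forward differences of the values at x = 1, 2, 3, 4:
  P  : 1  -9  -25  -47
  Δ  : -10  -16  -22
  Δ^2: -6  -6
  Δ^3: 0
The second differences are constant (-6) and nonzero, while all higher differences vanish, so the minimal degree is 2.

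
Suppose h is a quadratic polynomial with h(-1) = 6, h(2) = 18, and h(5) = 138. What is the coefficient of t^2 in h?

6

Write h(t) = at^2 + bt + c. Substituting each data point gives a linear system:
  a - b + c = 6
  4a + 2b + c = 18
  25a + 5b + c = 138
Solving the system yields a = 6, b = -2, c = -2.
So h(t) = 6t² - 2t - 2.
The leading coefficient is 6.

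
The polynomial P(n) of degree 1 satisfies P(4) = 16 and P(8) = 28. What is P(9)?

31

Using the Lagrange interpolation formula with nodes 4, 8:
  L_0(n) = (n - 8) / -4
  L_1(n) = (n - 4) / 4
Then P(n) = 16·L_0(n) + 28·L_1(n).
Expanding and collecting terms gives P(n) = 3n + 4.
Evaluating at n = 9: P(9) = 31.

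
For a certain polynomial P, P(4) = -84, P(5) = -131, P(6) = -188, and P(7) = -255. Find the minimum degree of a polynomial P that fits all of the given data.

2

Forward differences of the values at u = 4, 5, 6, 7:
  P  : -84  -131  -188  -255
  Δ  : -47  -57  -67
  Δ^2: -10  -10
  Δ^3: 0
The second differences are constant (-10) and nonzero, while all higher differences vanish, so the minimal degree is 2.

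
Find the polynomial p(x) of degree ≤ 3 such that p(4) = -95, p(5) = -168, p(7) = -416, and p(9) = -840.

Write p(x) = ax^3 + bx^2 + cx + d. Substituting each data point gives a linear system:
  64a + 16b + 4c + d = -95
  125a + 25b + 5c + d = -168
  343a + 49b + 7c + d = -416
  729a + 81b + 9c + d = -840
Solving the system yields a = -1, b = -1, c = -3, d = -3.
So p(x) = -x³ - x² - 3x - 3.
Check: p(5) = -168. ✓

p(x) = -x^3 - x^2 - 3x - 3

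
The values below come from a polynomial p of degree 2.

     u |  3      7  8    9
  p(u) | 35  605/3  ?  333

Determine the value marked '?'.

The 3 known points determine the degree-2 polynomial uniquely.
Write p(u) = au^2 + bu + c. Substituting each data point gives a linear system:
  9a + 3b + c = 35
  49a + 7b + c = 605/3
  81a + 9b + c = 333
Solving the system yields a = 4, b = 5/3, c = -6.
So p(u) = 4u^2 + (5/3)u - 6.
Then p(8) = 790/3.

790/3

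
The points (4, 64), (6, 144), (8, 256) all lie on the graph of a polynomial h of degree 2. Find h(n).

Using the Lagrange interpolation formula with nodes 4, 6, 8:
  L_0(n) = (n - 6)(n - 8) / 8
  L_1(n) = (n - 4)(n - 8) / -4
  L_2(n) = (n - 4)(n - 6) / 8
Then h(n) = 64·L_0(n) + 144·L_1(n) + 256·L_2(n).
Expanding and collecting terms gives h(n) = 4n².
Check: h(8) = 256. ✓

h(n) = 4n^2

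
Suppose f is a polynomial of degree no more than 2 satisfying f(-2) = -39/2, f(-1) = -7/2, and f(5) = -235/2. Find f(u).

Write f(u) = au^2 + bu + c. Substituting each data point gives a linear system:
  4a - 2b + c = -39/2
  a - b + c = -7/2
  25a + 5b + c = -235/2
Solving the system yields a = -5, b = 1, c = 5/2.
So f(u) = -5u² + u + 5/2.
Check: f(-2) = -39/2. ✓

f(u) = -5u^2 + u + 5/2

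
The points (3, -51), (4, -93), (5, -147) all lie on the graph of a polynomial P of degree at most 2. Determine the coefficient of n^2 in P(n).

-6

Write P(n) = an^2 + bn + c. Substituting each data point gives a linear system:
  9a + 3b + c = -51
  16a + 4b + c = -93
  25a + 5b + c = -147
Solving the system yields a = -6, b = 0, c = 3.
So P(n) = -6n² + 3.
The leading coefficient is -6.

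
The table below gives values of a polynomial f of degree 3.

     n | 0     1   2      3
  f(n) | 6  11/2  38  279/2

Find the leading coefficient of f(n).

6

Write f(n) = an^3 + bn^2 + cn + d. Substituting each data point gives a linear system:
  d = 6
  a + b + c + d = 11/2
  8a + 4b + 2c + d = 38
  27a + 9b + 3c + d = 279/2
Solving the system yields a = 6, b = -3/2, c = -5, d = 6.
So f(n) = 6n^3 - (3/2)n^2 - 5n + 6.
The leading coefficient is 6.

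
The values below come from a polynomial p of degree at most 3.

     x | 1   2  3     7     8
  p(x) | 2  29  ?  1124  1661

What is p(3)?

The 4 known points determine the degree-3 polynomial uniquely.
Write p(x) = ax^3 + bx^2 + cx + d. Substituting each data point gives a linear system:
  a + b + c + d = 2
  8a + 4b + 2c + d = 29
  343a + 49b + 7c + d = 1124
  512a + 64b + 8c + d = 1661
Solving the system yields a = 3, b = 2, c = 0, d = -3.
So p(x) = 3x³ + 2x² - 3.
Then p(3) = 96.

96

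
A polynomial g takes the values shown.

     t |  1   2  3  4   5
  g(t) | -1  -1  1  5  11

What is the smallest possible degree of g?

2

Forward differences of the values at t = 1, 2, 3, 4, 5:
  g  : -1  -1  1  5  11
  Δ  : 0  2  4  6
  Δ^2: 2  2  2
  Δ^3: 0  0
  Δ^4: 0
The second differences are constant (2) and nonzero, while all higher differences vanish, so the minimal degree is 2.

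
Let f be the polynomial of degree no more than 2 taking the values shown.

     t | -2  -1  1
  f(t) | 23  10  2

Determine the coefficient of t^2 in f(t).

3

Write f(t) = at^2 + bt + c. Substituting each data point gives a linear system:
  4a - 2b + c = 23
  a - b + c = 10
  a + b + c = 2
Solving the system yields a = 3, b = -4, c = 3.
So f(t) = 3t^2 - 4t + 3.
The leading coefficient is 3.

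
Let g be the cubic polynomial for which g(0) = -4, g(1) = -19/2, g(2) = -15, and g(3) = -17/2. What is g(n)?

Write g(n) = an^3 + bn^2 + cn + d. Substituting each data point gives a linear system:
  d = -4
  a + b + c + d = -19/2
  8a + 4b + 2c + d = -15
  27a + 9b + 3c + d = -17/2
Solving the system yields a = 2, b = -6, c = -3/2, d = -4.
So g(n) = 2n³ - 6n² - (3/2)n - 4.
Check: g(3) = -17/2. ✓

g(n) = 2n^3 - 6n^2 - (3/2)n - 4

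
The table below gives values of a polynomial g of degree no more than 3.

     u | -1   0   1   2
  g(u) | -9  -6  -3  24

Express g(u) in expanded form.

Using the Lagrange interpolation formula with nodes -1, 0, 1, 2:
  L_0(u) = u(u - 1)(u - 2) / -6
  L_1(u) = (u + 1)(u - 1)(u - 2) / 2
  L_2(u) = (u + 1)u(u - 2) / -2
  L_3(u) = (u + 1)u(u - 1) / 6
Then g(u) = -9·L_0(u) - 6·L_1(u) - 3·L_2(u) + 24·L_3(u).
Expanding and collecting terms gives g(u) = 4u³ - u - 6.
Check: g(1) = -3. ✓

g(u) = 4u^3 - u - 6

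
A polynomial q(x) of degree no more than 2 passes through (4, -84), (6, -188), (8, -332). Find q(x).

q(x) = -5x^2 - 2x + 4

Write q(x) = ax^2 + bx + c. Substituting each data point gives a linear system:
  16a + 4b + c = -84
  36a + 6b + c = -188
  64a + 8b + c = -332
Solving the system yields a = -5, b = -2, c = 4.
So q(x) = -5x^2 - 2x + 4.
Check: q(8) = -332. ✓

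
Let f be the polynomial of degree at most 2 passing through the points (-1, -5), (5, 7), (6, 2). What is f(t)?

Write f(t) = at^2 + bt + c. Substituting each data point gives a linear system:
  a - b + c = -5
  25a + 5b + c = 7
  36a + 6b + c = 2
Solving the system yields a = -1, b = 6, c = 2.
So f(t) = -t² + 6t + 2.
Check: f(-1) = -5. ✓

f(t) = -t^2 + 6t + 2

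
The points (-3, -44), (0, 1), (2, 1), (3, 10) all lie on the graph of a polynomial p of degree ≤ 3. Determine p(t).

Write p(t) = at^3 + bt^2 + ct + d. Substituting each data point gives a linear system:
  -27a + 9b - 3c + d = -44
  d = 1
  8a + 4b + 2c + d = 1
  27a + 9b + 3c + d = 10
Solving the system yields a = 1, b = -2, c = 0, d = 1.
So p(t) = t^3 - 2t^2 + 1.
Check: p(3) = 10. ✓

p(t) = t^3 - 2t^2 + 1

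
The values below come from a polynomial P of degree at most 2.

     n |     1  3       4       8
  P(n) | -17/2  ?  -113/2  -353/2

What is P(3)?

The 3 known points determine the degree-2 polynomial uniquely.
Write P(n) = an^2 + bn + c. Substituting each data point gives a linear system:
  a + b + c = -17/2
  16a + 4b + c = -113/2
  64a + 8b + c = -353/2
Solving the system yields a = -2, b = -6, c = -1/2.
So P(n) = -2n^2 - 6n - 1/2.
Then P(3) = -73/2.

-73/2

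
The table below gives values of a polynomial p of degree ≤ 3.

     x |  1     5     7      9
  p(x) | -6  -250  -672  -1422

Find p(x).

Using the Lagrange interpolation formula with nodes 1, 5, 7, 9:
  L_0(x) = (x - 5)(x - 7)(x - 9) / -192
  L_1(x) = (x - 1)(x - 7)(x - 9) / 32
  L_2(x) = (x - 1)(x - 5)(x - 9) / -24
  L_3(x) = (x - 1)(x - 5)(x - 7) / 64
Then p(x) = -6·L_0(x) - 250·L_1(x) - 672·L_2(x) - 1422·L_3(x).
Expanding and collecting terms gives p(x) = -2x³ + x² - 5x.
Check: p(7) = -672. ✓

p(x) = -2x^3 + x^2 - 5x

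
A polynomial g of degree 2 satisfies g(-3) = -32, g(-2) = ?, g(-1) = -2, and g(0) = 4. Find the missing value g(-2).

-14

On equispaced nodes a degree-2 polynomial has vanishing third forward difference, so
  - g(-3) + 3·g(-2) - 3·g(-1) + g(0) = 0.
Substituting the known values and solving for g(-2):
  3·g(-2) = -42
  g(-2) = -14.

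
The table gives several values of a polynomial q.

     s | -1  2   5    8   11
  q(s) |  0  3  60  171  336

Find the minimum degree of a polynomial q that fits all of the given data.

2

Forward differences of the values at s = -1, 2, 5, 8, 11:
  q  : 0  3  60  171  336
  Δ  : 3  57  111  165
  Δ^2: 54  54  54
  Δ^3: 0  0
  Δ^4: 0
The second differences are constant (54) and nonzero, while all higher differences vanish, so the minimal degree is 2.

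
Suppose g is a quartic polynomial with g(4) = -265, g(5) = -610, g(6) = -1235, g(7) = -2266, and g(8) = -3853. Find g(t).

Using the Lagrange interpolation formula with nodes 4, 5, 6, 7, 8:
  L_0(t) = (t - 5)(t - 6)(t - 7)(t - 8) / 24
  L_1(t) = (t - 4)(t - 6)(t - 7)(t - 8) / -6
  L_2(t) = (t - 4)(t - 5)(t - 7)(t - 8) / 4
  L_3(t) = (t - 4)(t - 5)(t - 6)(t - 8) / -6
  L_4(t) = (t - 4)(t - 5)(t - 6)(t - 7) / 24
Then g(t) = -265·L_0(t) - 610·L_1(t) - 1235·L_2(t) - 2266·L_3(t) - 3853·L_4(t).
Expanding and collecting terms gives g(t) = -t⁴ + t³ - 4t² - t - 5.
Check: g(7) = -2266. ✓

g(t) = -t^4 + t^3 - 4t^2 - t - 5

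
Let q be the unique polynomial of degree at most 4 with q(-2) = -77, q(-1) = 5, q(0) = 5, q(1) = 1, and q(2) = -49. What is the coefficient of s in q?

Write q(s) = as^4 + bs^3 + cs^2 + ds + e. Substituting each data point gives a linear system:
  16a - 8b + 4c - 2d + e = -77
  a - b + c - d + e = 5
  e = 5
  a + b + c + d + e = 1
  16a + 8b + 4c + 2d + e = -49
Solving the system yields a = -5, b = 3, c = 3, d = -5, e = 5.
So q(s) = -5s^4 + 3s^3 + 3s^2 - 5s + 5.
The coefficient of s is -5.

-5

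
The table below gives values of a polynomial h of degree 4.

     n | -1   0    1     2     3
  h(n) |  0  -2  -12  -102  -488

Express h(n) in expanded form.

Write h(n) = an^4 + bn^3 + cn^2 + dn + e. Substituting each data point gives a linear system:
  a - b + c - d + e = 0
  e = -2
  a + b + c + d + e = -12
  16a + 8b + 4c + 2d + e = -102
  81a + 27b + 9c + 3d + e = -488
Solving the system yields a = -6, b = 0, c = 2, d = -6, e = -2.
So h(n) = -6n^4 + 2n^2 - 6n - 2.
Check: h(2) = -102. ✓

h(n) = -6n^4 + 2n^2 - 6n - 2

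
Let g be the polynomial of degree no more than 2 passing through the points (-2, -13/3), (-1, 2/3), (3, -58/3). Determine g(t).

g(t) = -2t^2 - t + 5/3

Write g(t) = at^2 + bt + c. Substituting each data point gives a linear system:
  4a - 2b + c = -13/3
  a - b + c = 2/3
  9a + 3b + c = -58/3
Solving the system yields a = -2, b = -1, c = 5/3.
So g(t) = -2t^2 - t + 5/3.
Check: g(3) = -58/3. ✓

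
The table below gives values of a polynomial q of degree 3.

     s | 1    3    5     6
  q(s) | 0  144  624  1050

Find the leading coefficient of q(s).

Write q(s) = as^3 + bs^2 + cs + d. Substituting each data point gives a linear system:
  a + b + c + d = 0
  27a + 9b + 3c + d = 144
  125a + 25b + 5c + d = 624
  216a + 36b + 6c + d = 1050
Solving the system yields a = 4, b = 6, c = -4, d = -6.
So q(s) = 4s³ + 6s² - 4s - 6.
The leading coefficient is 4.

4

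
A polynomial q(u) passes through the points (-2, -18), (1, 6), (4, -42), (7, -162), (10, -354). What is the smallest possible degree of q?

2

Forward differences of the values at u = -2, 1, 4, 7, 10:
  q  : -18  6  -42  -162  -354
  Δ  : 24  -48  -120  -192
  Δ^2: -72  -72  -72
  Δ^3: 0  0
  Δ^4: 0
The second differences are constant (-72) and nonzero, while all higher differences vanish, so the minimal degree is 2.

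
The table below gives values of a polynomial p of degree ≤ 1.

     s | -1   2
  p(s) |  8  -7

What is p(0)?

3

Using the Lagrange interpolation formula with nodes -1, 2:
  L_0(s) = (s - 2) / -3
  L_1(s) = (s + 1) / 3
Then p(s) = 8·L_0(s) - 7·L_1(s).
Expanding and collecting terms gives p(s) = -5s + 3.
Evaluating at s = 0: p(0) = 3.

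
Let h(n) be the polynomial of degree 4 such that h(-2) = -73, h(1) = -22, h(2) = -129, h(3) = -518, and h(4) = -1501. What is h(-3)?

-374

Write h(n) = an^4 + bn^3 + cn^2 + dn + e. Substituting each data point gives a linear system:
  16a - 8b + 4c - 2d + e = -73
  a + b + c + d + e = -22
  16a + 8b + 4c + 2d + e = -129
  81a + 27b + 9c + 3d + e = -518
  256a + 64b + 16c + 4d + e = -1501
Solving the system yields a = -5, b = -2, c = -4, d = -6, e = -5.
So h(n) = -5n^4 - 2n^3 - 4n^2 - 6n - 5.
Then h(-3) = -374.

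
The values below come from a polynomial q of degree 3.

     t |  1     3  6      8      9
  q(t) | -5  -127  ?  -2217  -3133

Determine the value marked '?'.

The 4 known points determine the degree-3 polynomial uniquely.
Write q(t) = at^3 + bt^2 + ct + d. Substituting each data point gives a linear system:
  a + b + c + d = -5
  27a + 9b + 3c + d = -127
  512a + 64b + 8c + d = -2217
  729a + 81b + 9c + d = -3133
Solving the system yields a = -4, b = -3, c = 3, d = -1.
So q(t) = -4t³ - 3t² + 3t - 1.
Then q(6) = -955.

-955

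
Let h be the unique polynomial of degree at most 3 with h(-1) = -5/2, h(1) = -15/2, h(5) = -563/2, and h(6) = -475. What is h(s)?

Write h(s) = as^3 + bs^2 + cs + d. Substituting each data point gives a linear system:
  -a + b - c + d = -5/2
  a + b + c + d = -15/2
  125a + 25b + 5c + d = -563/2
  216a + 36b + 6c + d = -475
Solving the system yields a = -2, b = -1, c = -1/2, d = -4.
So h(s) = -2s³ - s² - (1/2)s - 4.
Check: h(-1) = -5/2. ✓

h(s) = -2s^3 - s^2 - (1/2)s - 4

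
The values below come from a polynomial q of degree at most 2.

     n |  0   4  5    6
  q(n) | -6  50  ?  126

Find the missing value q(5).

The 3 known points determine the degree-2 polynomial uniquely.
Write q(n) = an^2 + bn + c. Substituting each data point gives a linear system:
  c = -6
  16a + 4b + c = 50
  36a + 6b + c = 126
Solving the system yields a = 4, b = -2, c = -6.
So q(n) = 4n^2 - 2n - 6.
Then q(5) = 84.

84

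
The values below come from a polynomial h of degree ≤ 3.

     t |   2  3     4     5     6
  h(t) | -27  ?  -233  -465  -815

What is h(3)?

-95

The 4 known points determine the degree-3 polynomial uniquely.
Write h(t) = at^3 + bt^2 + ct + d. Substituting each data point gives a linear system:
  8a + 4b + 2c + d = -27
  64a + 16b + 4c + d = -233
  125a + 25b + 5c + d = -465
  216a + 36b + 6c + d = -815
Solving the system yields a = -4, b = 1, c = 3, d = -5.
So h(t) = -4t^3 + t^2 + 3t - 5.
Then h(3) = -95.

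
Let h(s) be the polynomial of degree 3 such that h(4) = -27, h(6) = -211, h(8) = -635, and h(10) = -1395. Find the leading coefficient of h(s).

Write h(s) = as^3 + bs^2 + cs + d. Substituting each data point gives a linear system:
  64a + 16b + 4c + d = -27
  216a + 36b + 6c + d = -211
  512a + 64b + 8c + d = -635
  1000a + 100b + 10c + d = -1395
Solving the system yields a = -2, b = 6, c = 0, d = 5.
So h(s) = -2s^3 + 6s^2 + 5.
The leading coefficient is -2.

-2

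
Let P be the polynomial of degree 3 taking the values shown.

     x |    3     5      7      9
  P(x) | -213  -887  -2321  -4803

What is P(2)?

Using the Lagrange interpolation formula with nodes 3, 5, 7, 9:
  L_0(x) = (x - 5)(x - 7)(x - 9) / -48
  L_1(x) = (x - 3)(x - 7)(x - 9) / 16
  L_2(x) = (x - 3)(x - 5)(x - 9) / -16
  L_3(x) = (x - 3)(x - 5)(x - 7) / 48
Then P(x) = -213·L_0(x) - 887·L_1(x) - 2321·L_2(x) - 4803·L_3(x).
Expanding and collecting terms gives P(x) = -6x^3 - 5x^2 - 3x + 3.
Evaluating at x = 2: P(2) = -71.

-71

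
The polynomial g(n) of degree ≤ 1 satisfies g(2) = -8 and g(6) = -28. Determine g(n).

g(n) = -5n + 2

Write g(n) = an + b. Substituting each data point gives a linear system:
  2a + b = -8
  6a + b = -28
Solving the system yields a = -5, b = 2.
So g(n) = -5n + 2.
Check: g(2) = -8. ✓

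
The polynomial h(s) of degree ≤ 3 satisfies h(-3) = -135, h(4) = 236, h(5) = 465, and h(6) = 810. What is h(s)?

h(s) = 4s^3 - 2s^2 + 3s

Write h(s) = as^3 + bs^2 + cs + d. Substituting each data point gives a linear system:
  -27a + 9b - 3c + d = -135
  64a + 16b + 4c + d = 236
  125a + 25b + 5c + d = 465
  216a + 36b + 6c + d = 810
Solving the system yields a = 4, b = -2, c = 3, d = 0.
So h(s) = 4s³ - 2s² + 3s.
Check: h(6) = 810. ✓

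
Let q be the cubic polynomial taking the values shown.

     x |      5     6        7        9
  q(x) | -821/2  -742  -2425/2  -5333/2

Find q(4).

Write q(x) = ax^3 + bx^2 + cx + d. Substituting each data point gives a linear system:
  125a + 25b + 5c + d = -821/2
  216a + 36b + 6c + d = -742
  343a + 49b + 7c + d = -2425/2
  729a + 81b + 9c + d = -5333/2
Solving the system yields a = -4, b = 5/2, c = 5, d = 2.
So q(x) = -4x^3 + (5/2)x^2 + 5x + 2.
Then q(4) = -194.

-194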